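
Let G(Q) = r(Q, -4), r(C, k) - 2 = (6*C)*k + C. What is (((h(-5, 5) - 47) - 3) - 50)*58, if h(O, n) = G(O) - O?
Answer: 1276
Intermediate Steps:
r(C, k) = 2 + C + 6*C*k (r(C, k) = 2 + ((6*C)*k + C) = 2 + (6*C*k + C) = 2 + (C + 6*C*k) = 2 + C + 6*C*k)
G(Q) = 2 - 23*Q (G(Q) = 2 + Q + 6*Q*(-4) = 2 + Q - 24*Q = 2 - 23*Q)
h(O, n) = 2 - 24*O (h(O, n) = (2 - 23*O) - O = 2 - 24*O)
(((h(-5, 5) - 47) - 3) - 50)*58 = ((((2 - 24*(-5)) - 47) - 3) - 50)*58 = ((((2 + 120) - 47) - 3) - 50)*58 = (((122 - 47) - 3) - 50)*58 = ((75 - 3) - 50)*58 = (72 - 50)*58 = 22*58 = 1276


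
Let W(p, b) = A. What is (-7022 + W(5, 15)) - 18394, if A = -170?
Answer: -25586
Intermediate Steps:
W(p, b) = -170
(-7022 + W(5, 15)) - 18394 = (-7022 - 170) - 18394 = -7192 - 18394 = -25586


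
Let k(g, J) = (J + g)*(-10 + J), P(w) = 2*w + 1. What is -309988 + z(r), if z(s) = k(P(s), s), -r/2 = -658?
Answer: 4847406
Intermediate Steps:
r = 1316 (r = -2*(-658) = 1316)
P(w) = 1 + 2*w
k(g, J) = (-10 + J)*(J + g)
z(s) = -10 + s² - 30*s + s*(1 + 2*s) (z(s) = s² - 10*s - 10*(1 + 2*s) + s*(1 + 2*s) = s² - 10*s + (-10 - 20*s) + s*(1 + 2*s) = -10 + s² - 30*s + s*(1 + 2*s))
-309988 + z(r) = -309988 + (-10 - 29*1316 + 3*1316²) = -309988 + (-10 - 38164 + 3*1731856) = -309988 + (-10 - 38164 + 5195568) = -309988 + 5157394 = 4847406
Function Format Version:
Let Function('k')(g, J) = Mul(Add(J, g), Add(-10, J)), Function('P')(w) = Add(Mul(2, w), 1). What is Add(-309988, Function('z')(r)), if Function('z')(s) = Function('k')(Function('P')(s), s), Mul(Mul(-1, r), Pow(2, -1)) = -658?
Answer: 4847406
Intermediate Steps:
r = 1316 (r = Mul(-2, -658) = 1316)
Function('P')(w) = Add(1, Mul(2, w))
Function('k')(g, J) = Mul(Add(-10, J), Add(J, g))
Function('z')(s) = Add(-10, Pow(s, 2), Mul(-30, s), Mul(s, Add(1, Mul(2, s)))) (Function('z')(s) = Add(Pow(s, 2), Mul(-10, s), Mul(-10, Add(1, Mul(2, s))), Mul(s, Add(1, Mul(2, s)))) = Add(Pow(s, 2), Mul(-10, s), Add(-10, Mul(-20, s)), Mul(s, Add(1, Mul(2, s)))) = Add(-10, Pow(s, 2), Mul(-30, s), Mul(s, Add(1, Mul(2, s)))))
Add(-309988, Function('z')(r)) = Add(-309988, Add(-10, Mul(-29, 1316), Mul(3, Pow(1316, 2)))) = Add(-309988, Add(-10, -38164, Mul(3, 1731856))) = Add(-309988, Add(-10, -38164, 5195568)) = Add(-309988, 5157394) = 4847406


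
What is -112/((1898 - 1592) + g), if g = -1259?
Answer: 112/953 ≈ 0.11752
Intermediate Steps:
-112/((1898 - 1592) + g) = -112/((1898 - 1592) - 1259) = -112/(306 - 1259) = -112/(-953) = -1/953*(-112) = 112/953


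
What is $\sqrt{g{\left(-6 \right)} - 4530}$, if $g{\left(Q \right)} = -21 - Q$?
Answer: $3 i \sqrt{505} \approx 67.417 i$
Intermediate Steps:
$\sqrt{g{\left(-6 \right)} - 4530} = \sqrt{\left(-21 - -6\right) - 4530} = \sqrt{\left(-21 + 6\right) - 4530} = \sqrt{-15 - 4530} = \sqrt{-4545} = 3 i \sqrt{505}$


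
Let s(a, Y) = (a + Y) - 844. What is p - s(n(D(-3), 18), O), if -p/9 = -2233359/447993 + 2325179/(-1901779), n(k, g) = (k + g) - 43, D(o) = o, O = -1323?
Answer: 213078372117593/94664853283 ≈ 2250.9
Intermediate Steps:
n(k, g) = -43 + g + k (n(k, g) = (g + k) - 43 = -43 + g + k)
s(a, Y) = -844 + Y + a (s(a, Y) = (Y + a) - 844 = -844 + Y + a)
p = 5289019161408/94664853283 (p = -9*(-2233359/447993 + 2325179/(-1901779)) = -9*(-2233359*1/447993 + 2325179*(-1/1901779)) = -9*(-248151/49777 - 2325179/1901779) = -9*(-587668795712/94664853283) = 5289019161408/94664853283 ≈ 55.871)
p - s(n(D(-3), 18), O) = 5289019161408/94664853283 - (-844 - 1323 + (-43 + 18 - 3)) = 5289019161408/94664853283 - (-844 - 1323 - 28) = 5289019161408/94664853283 - 1*(-2195) = 5289019161408/94664853283 + 2195 = 213078372117593/94664853283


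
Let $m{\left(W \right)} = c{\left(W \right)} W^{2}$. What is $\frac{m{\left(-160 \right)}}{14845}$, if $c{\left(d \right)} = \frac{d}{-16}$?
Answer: $\frac{51200}{2969} \approx 17.245$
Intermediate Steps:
$c{\left(d \right)} = - \frac{d}{16}$ ($c{\left(d \right)} = d \left(- \frac{1}{16}\right) = - \frac{d}{16}$)
$m{\left(W \right)} = - \frac{W^{3}}{16}$ ($m{\left(W \right)} = - \frac{W}{16} W^{2} = - \frac{W^{3}}{16}$)
$\frac{m{\left(-160 \right)}}{14845} = \frac{\left(- \frac{1}{16}\right) \left(-160\right)^{3}}{14845} = \left(- \frac{1}{16}\right) \left(-4096000\right) \frac{1}{14845} = 256000 \cdot \frac{1}{14845} = \frac{51200}{2969}$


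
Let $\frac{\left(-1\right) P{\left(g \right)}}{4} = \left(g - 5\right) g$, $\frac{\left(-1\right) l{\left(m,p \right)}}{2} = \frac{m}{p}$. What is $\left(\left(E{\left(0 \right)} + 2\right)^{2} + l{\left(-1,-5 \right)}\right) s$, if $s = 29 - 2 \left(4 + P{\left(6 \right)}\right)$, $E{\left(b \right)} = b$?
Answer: $\frac{1242}{5} \approx 248.4$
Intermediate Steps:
$l{\left(m,p \right)} = - \frac{2 m}{p}$ ($l{\left(m,p \right)} = - 2 \frac{m}{p} = - \frac{2 m}{p}$)
$P{\left(g \right)} = - 4 g \left(-5 + g\right)$ ($P{\left(g \right)} = - 4 \left(g - 5\right) g = - 4 \left(-5 + g\right) g = - 4 g \left(-5 + g\right)$)
$s = 69$ ($s = 29 - 2 \left(4 + 4 \cdot 6 \left(5 - 6\right)\right) = 29 - 2 \left(4 + 4 \cdot 6 \left(-1\right)\right) = 29 - 2 \left(4 - 24\right) = 29 - 2 \left(-20\right) = 29 - -40 = 29 + 40 = 69$)
$\left(\left(E{\left(0 \right)} + 2\right)^{2} + l{\left(-1,-5 \right)}\right) s = \left(\left(0 + 2\right)^{2} - - \frac{2}{-5}\right) 69 = \left(2^{2} - \left(-2\right) \left(- \frac{1}{5}\right)\right) 69 = \left(4 - \frac{2}{5}\right) 69 = \frac{18}{5} \cdot 69 = \frac{1242}{5}$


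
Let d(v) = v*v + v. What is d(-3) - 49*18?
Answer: -876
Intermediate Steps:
d(v) = v + v² (d(v) = v² + v = v + v²)
d(-3) - 49*18 = -3*(1 - 3) - 49*18 = -3*(-2) - 882 = 6 - 882 = -876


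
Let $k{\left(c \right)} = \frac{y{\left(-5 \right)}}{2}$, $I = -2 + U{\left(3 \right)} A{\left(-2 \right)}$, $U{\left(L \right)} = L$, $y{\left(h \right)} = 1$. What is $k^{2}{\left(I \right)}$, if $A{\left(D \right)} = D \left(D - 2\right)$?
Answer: $\frac{1}{4} \approx 0.25$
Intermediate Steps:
$A{\left(D \right)} = D \left(-2 + D\right)$
$I = 22$ ($I = -2 + 3 \left(- 2 \left(-2 - 2\right)\right) = -2 + 3 \left(\left(-2\right) \left(-4\right)\right) = -2 + 3 \cdot 8 = -2 + 24 = 22$)
$k{\left(c \right)} = \frac{1}{2}$ ($k{\left(c \right)} = 1 \cdot \frac{1}{2} = \frac{1}{2}$)
$k^{2}{\left(I \right)} = \left(\frac{1}{2}\right)^{2} = \frac{1}{4}$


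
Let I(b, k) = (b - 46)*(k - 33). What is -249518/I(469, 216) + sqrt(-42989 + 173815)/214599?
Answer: -249518/77409 + sqrt(130826)/214599 ≈ -3.2217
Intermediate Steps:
I(b, k) = (-46 + b)*(-33 + k)
-249518/I(469, 216) + sqrt(-42989 + 173815)/214599 = -249518/(1518 - 46*216 - 33*469 + 469*216) + sqrt(-42989 + 173815)/214599 = -249518/(1518 - 9936 - 15477 + 101304) + sqrt(130826)*(1/214599) = -249518/77409 + sqrt(130826)/214599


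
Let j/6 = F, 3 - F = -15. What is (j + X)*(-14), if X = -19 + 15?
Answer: -1456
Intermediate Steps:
X = -4
F = 18 (F = 3 - 1*(-15) = 3 + 15 = 18)
j = 108 (j = 6*18 = 108)
(j + X)*(-14) = (108 - 4)*(-14) = 104*(-14) = -1456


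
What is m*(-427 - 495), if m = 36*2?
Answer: -66384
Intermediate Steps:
m = 72
m*(-427 - 495) = 72*(-427 - 495) = 72*(-922) = -66384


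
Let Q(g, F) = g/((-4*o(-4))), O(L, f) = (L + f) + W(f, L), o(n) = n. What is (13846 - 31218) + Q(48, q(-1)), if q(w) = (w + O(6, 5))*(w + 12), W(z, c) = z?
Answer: -17369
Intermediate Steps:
O(L, f) = L + 2*f (O(L, f) = (L + f) + f = L + 2*f)
q(w) = (12 + w)*(16 + w) (q(w) = (w + (6 + 2*5))*(w + 12) = (w + (6 + 10))*(12 + w) = (w + 16)*(12 + w) = (16 + w)*(12 + w) = (12 + w)*(16 + w))
Q(g, F) = g/16 (Q(g, F) = g/((-4*(-4))) = g/16)
(13846 - 31218) + Q(48, q(-1)) = (13846 - 31218) + (1/16)*48 = -17372 + 3 = -17369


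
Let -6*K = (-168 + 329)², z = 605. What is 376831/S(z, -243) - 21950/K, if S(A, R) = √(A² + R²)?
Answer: 131700/25921 + 28987*√425074/32698 ≈ 583.06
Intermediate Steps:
K = -25921/6 (K = -(-168 + 329)²/6 = -⅙*161² = -⅙*25921 = -25921/6 ≈ -4320.2)
376831/S(z, -243) - 21950/K = 376831/(√(605² + (-243)²)) - 21950/(-25921/6) = 376831/(√(366025 + 59049)) - 21950*(-6/25921) = 376831/(√425074) + 131700/25921 = 376831*(√425074/425074) + 131700/25921 = 28987*√425074/32698 + 131700/25921 = 131700/25921 + 28987*√425074/32698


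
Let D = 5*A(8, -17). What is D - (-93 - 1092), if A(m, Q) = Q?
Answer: 1100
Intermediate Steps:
D = -85 (D = 5*(-17) = -85)
D - (-93 - 1092) = -85 - (-93 - 1092) = -85 - 1*(-1185) = -85 + 1185 = 1100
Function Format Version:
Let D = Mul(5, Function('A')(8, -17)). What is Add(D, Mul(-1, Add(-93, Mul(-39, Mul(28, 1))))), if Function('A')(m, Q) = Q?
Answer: 1100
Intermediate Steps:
D = -85 (D = Mul(5, -17) = -85)
Add(D, Mul(-1, Add(-93, Mul(-39, Mul(28, 1))))) = Add(-85, Mul(-1, Add(-93, Mul(-39, Mul(28, 1))))) = Add(-85, Mul(-1, Add(-93, Mul(-39, 28)))) = Add(-85, Mul(-1, Add(-93, -1092))) = Add(-85, Mul(-1, -1185)) = Add(-85, 1185) = 1100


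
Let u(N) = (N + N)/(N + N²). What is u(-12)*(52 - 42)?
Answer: -20/11 ≈ -1.8182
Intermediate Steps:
u(N) = 2*N/(N + N²) (u(N) = (2*N)/(N + N²) = 2*N/(N + N²))
u(-12)*(52 - 42) = (2/(1 - 12))*(52 - 42) = (2/(-11))*10 = (2*(-1/11))*10 = -2/11*10 = -20/11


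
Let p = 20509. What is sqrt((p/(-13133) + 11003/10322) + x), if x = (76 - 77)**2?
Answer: sqrt(9267794584878102)/135558826 ≈ 0.71017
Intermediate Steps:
x = 1 (x = (-1)**2 = 1)
sqrt((p/(-13133) + 11003/10322) + x) = sqrt((20509/(-13133) + 11003/10322) + 1) = sqrt((20509*(-1/13133) + 11003*(1/10322)) + 1) = sqrt((-20509/13133 + 11003/10322) + 1) = sqrt(-67191499/135558826 + 1) = sqrt(68367327/135558826) = sqrt(9267794584878102)/135558826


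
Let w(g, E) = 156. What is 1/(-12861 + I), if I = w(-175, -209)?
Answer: -1/12705 ≈ -7.8709e-5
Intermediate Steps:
I = 156
1/(-12861 + I) = 1/(-12861 + 156) = 1/(-12705) = -1/12705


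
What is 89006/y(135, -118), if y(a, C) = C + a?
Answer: 89006/17 ≈ 5235.6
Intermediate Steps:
89006/y(135, -118) = 89006/(-118 + 135) = 89006/17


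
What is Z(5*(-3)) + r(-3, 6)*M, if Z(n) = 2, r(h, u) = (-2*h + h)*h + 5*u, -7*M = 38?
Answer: -112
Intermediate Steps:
M = -38/7 (M = -⅐*38 = -38/7 ≈ -5.4286)
r(h, u) = -h² + 5*u (r(h, u) = (-h)*h + 5*u = -h² + 5*u)
Z(5*(-3)) + r(-3, 6)*M = 2 + (-1*(-3)² + 5*6)*(-38/7) = 2 + (-1*9 + 30)*(-38/7) = 2 + (-9 + 30)*(-38/7) = 2 + 21*(-38/7) = 2 - 114 = -112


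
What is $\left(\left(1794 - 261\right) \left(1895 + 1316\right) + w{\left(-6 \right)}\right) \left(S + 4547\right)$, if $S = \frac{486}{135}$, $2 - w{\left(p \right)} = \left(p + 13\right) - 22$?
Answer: $22400237488$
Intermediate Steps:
$w{\left(p \right)} = 11 - p$ ($w{\left(p \right)} = 2 - \left(\left(p + 13\right) - 22\right) = 2 - \left(\left(13 + p\right) - 22\right) = 2 - \left(-9 + p\right) = 11 - p$)
$S = \frac{18}{5}$ ($S = 486 \cdot \frac{1}{135} = \frac{18}{5} \approx 3.6$)
$\left(\left(1794 - 261\right) \left(1895 + 1316\right) + w{\left(-6 \right)}\right) \left(S + 4547\right) = \left(\left(1794 - 261\right) \left(1895 + 1316\right) + \left(11 - -6\right)\right) \left(\frac{18}{5} + 4547\right) = \left(1533 \cdot 3211 + \left(11 + 6\right)\right) \frac{22753}{5} = \left(4922463 + 17\right) \frac{22753}{5} = 4922480 \cdot \frac{22753}{5} = 22400237488$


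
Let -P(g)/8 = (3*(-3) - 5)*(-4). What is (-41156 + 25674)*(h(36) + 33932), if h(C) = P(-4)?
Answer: -518399288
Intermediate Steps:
P(g) = -448 (P(g) = -8*(3*(-3) - 5)*(-4) = -8*(-9 - 5)*(-4) = -(-112)*(-4) = -8*56 = -448)
h(C) = -448
(-41156 + 25674)*(h(36) + 33932) = (-41156 + 25674)*(-448 + 33932) = -15482*33484 = -518399288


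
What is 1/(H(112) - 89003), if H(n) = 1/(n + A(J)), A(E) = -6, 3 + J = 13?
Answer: -106/9434317 ≈ -1.1236e-5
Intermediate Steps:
J = 10 (J = -3 + 13 = 10)
H(n) = 1/(-6 + n) (H(n) = 1/(n - 6) = 1/(-6 + n))
1/(H(112) - 89003) = 1/(1/(-6 + 112) - 89003) = 1/(1/106 - 89003) = 1/(-9434317/106) = -106/9434317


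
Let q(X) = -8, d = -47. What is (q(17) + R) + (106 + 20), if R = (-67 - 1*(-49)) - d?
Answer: 147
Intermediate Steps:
R = 29 (R = (-67 - 1*(-49)) - 1*(-47) = (-67 + 49) + 47 = -18 + 47 = 29)
(q(17) + R) + (106 + 20) = (-8 + 29) + (106 + 20) = 21 + 126 = 147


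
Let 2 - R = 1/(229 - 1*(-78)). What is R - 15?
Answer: -3992/307 ≈ -13.003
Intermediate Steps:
R = 613/307 (R = 2 - 1/(229 - 1*(-78)) = 2 - 1/(229 + 78) = 2 - 1/307 = 613/307 ≈ 1.9967)
R - 15 = 613/307 - 15 = -3992/307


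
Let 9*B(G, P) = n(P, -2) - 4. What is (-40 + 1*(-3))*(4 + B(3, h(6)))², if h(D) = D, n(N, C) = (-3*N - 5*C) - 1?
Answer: -22747/81 ≈ -280.83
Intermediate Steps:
n(N, C) = -1 - 5*C - 3*N (n(N, C) = (-5*C - 3*N) - 1 = -1 - 5*C - 3*N)
B(G, P) = 5/9 - P/3 (B(G, P) = ((-1 - 5*(-2) - 3*P) - 4)/9 = ((-1 + 10 - 3*P) - 4)/9 = ((9 - 3*P) - 4)/9 = (5 - 3*P)/9 = 5/9 - P/3)
(-40 + 1*(-3))*(4 + B(3, h(6)))² = (-40 + 1*(-3))*(4 + (5/9 - ⅓*6))² = (-40 - 3)*(4 + (5/9 - 2))² = -43*(4 - 13/9)² = -43*(23/9)² = -43*529/81 = -22747/81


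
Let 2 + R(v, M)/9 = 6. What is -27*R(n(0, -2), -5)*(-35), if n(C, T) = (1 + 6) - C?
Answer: 34020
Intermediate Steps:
n(C, T) = 7 - C
R(v, M) = 36 (R(v, M) = -18 + 9*6 = -18 + 54 = 36)
-27*R(n(0, -2), -5)*(-35) = -27*36*(-35) = -972*(-35) = 34020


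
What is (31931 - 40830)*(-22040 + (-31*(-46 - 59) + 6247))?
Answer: 111575662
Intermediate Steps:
(31931 - 40830)*(-22040 + (-31*(-46 - 59) + 6247)) = -8899*(-22040 + (-31*(-105) + 6247)) = -8899*(-22040 + (3255 + 6247)) = -8899*(-22040 + 9502) = -8899*(-12538) = 111575662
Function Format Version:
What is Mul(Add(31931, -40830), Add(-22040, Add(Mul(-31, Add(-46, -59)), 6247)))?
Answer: 111575662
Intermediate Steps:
Mul(Add(31931, -40830), Add(-22040, Add(Mul(-31, Add(-46, -59)), 6247))) = Mul(-8899, Add(-22040, Add(Mul(-31, -105), 6247))) = Mul(-8899, Add(-22040, Add(3255, 6247))) = Mul(-8899, Add(-22040, 9502)) = Mul(-8899, -12538) = 111575662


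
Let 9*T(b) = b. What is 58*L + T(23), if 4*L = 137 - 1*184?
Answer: -12221/18 ≈ -678.94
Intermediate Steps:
T(b) = b/9
L = -47/4 (L = (137 - 1*184)/4 = (137 - 184)/4 = (1/4)*(-47) = -47/4 ≈ -11.750)
58*L + T(23) = 58*(-47/4) + (1/9)*23 = -1363/2 + 23/9 = -12221/18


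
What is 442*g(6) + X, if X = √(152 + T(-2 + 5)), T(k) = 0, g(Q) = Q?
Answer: 2652 + 2*√38 ≈ 2664.3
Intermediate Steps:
X = 2*√38 (X = √(152 + 0) = √152 = 2*√38 ≈ 12.329)
442*g(6) + X = 442*6 + 2*√38 = 2652 + 2*√38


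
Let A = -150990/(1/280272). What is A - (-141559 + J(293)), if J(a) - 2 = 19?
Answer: -42318127742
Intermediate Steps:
J(a) = 21 (J(a) = 2 + 19 = 21)
A = -42318269280 (A = -150990/1/280272 = -150990*280272 = -42318269280)
A - (-141559 + J(293)) = -42318269280 - (-141559 + 21) = -42318269280 - 1*(-141538) = -42318269280 + 141538 = -42318127742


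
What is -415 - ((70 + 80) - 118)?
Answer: -447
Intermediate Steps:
-415 - ((70 + 80) - 118) = -415 - (150 - 118) = -415 - 1*32 = -415 - 32 = -447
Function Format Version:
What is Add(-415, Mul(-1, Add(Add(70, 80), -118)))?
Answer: -447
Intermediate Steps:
Add(-415, Mul(-1, Add(Add(70, 80), -118))) = Add(-415, Mul(-1, Add(150, -118))) = Add(-415, Mul(-1, 32)) = Add(-415, -32) = -447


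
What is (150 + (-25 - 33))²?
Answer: 8464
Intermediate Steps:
(150 + (-25 - 33))² = (150 - 58)² = 92² = 8464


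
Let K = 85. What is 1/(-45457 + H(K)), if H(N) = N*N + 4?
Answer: -1/38228 ≈ -2.6159e-5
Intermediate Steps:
H(N) = 4 + N² (H(N) = N² + 4 = 4 + N²)
1/(-45457 + H(K)) = 1/(-45457 + (4 + 85²)) = 1/(-45457 + (4 + 7225)) = 1/(-45457 + 7229) = 1/(-38228) = -1/38228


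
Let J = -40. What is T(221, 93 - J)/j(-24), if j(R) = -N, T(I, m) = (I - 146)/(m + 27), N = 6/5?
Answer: -25/64 ≈ -0.39063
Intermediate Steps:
N = 6/5 (N = 6*(1/5) = 6/5 ≈ 1.2000)
T(I, m) = (-146 + I)/(27 + m)
j(R) = -6/5 (j(R) = -1*6/5 = -6/5)
T(221, 93 - J)/j(-24) = ((-146 + 221)/(27 + (93 - 1*(-40))))/(-6/5) = (75/(27 + (93 + 40)))*(-5/6) = (75/(27 + 133))*(-5/6) = (75/160)*(-5/6) = ((1/160)*75)*(-5/6) = (15/32)*(-5/6) = -25/64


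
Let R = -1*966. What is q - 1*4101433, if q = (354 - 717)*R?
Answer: -3750775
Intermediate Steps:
R = -966
q = 350658 (q = (354 - 717)*(-966) = -363*(-966) = 350658)
q - 1*4101433 = 350658 - 1*4101433 = 350658 - 4101433 = -3750775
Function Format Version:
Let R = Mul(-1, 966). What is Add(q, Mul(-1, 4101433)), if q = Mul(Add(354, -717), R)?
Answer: -3750775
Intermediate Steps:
R = -966
q = 350658 (q = Mul(Add(354, -717), -966) = Mul(-363, -966) = 350658)
Add(q, Mul(-1, 4101433)) = Add(350658, Mul(-1, 4101433)) = Add(350658, -4101433) = -3750775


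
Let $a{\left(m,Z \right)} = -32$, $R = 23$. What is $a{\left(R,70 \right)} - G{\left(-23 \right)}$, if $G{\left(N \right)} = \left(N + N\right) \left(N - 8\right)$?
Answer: $-1458$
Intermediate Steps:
$G{\left(N \right)} = 2 N \left(-8 + N\right)$
$a{\left(R,70 \right)} - G{\left(-23 \right)} = -32 - 2 \left(-23\right) \left(-8 - 23\right) = -32 - 2 \left(-23\right) \left(-31\right) = -32 - 1426 = -1458$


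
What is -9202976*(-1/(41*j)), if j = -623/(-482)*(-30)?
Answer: -2217917216/383145 ≈ -5788.7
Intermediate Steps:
j = -9345/241 (j = -623*(-1/482)*(-30) = (623/482)*(-30) = -9345/241 ≈ -38.776)
-9202976*(-1/(41*j)) = -9202976/((-9345/241*(-41))) = -9202976/383145/241 = -9202976*241/383145 = -2217917216/383145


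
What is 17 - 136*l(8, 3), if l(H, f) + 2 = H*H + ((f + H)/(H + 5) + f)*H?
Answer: -163795/13 ≈ -12600.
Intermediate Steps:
l(H, f) = -2 + H² + H*(f + (H + f)/(5 + H)) (l(H, f) = -2 + (H*H + ((f + H)/(H + 5) + f)*H) = -2 + (H² + ((H + f)/(5 + H) + f)*H) = -2 + (H² + (f + (H + f)/(5 + H))*H) = -2 + (H² + H*(f + (H + f)/(5 + H))) = -2 + H² + H*(f + (H + f)/(5 + H)))
17 - 136*l(8, 3) = 17 - 136*(-10 + 8³ - 2*8 + 6*8² + 3*8² + 6*8*3)/(5 + 8) = 17 - 136*(-10 + 512 - 16 + 6*64 + 3*64 + 144)/13 = 17 - 136*(-10 + 512 - 16 + 384 + 192 + 144)/13 = 17 - 136*1206/13 = 17 - 164016/13 = -163795/13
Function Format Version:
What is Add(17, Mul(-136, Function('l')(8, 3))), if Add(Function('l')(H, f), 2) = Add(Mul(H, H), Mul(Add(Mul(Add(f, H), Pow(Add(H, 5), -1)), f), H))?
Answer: Rational(-163795, 13) ≈ -12600.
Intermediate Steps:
Function('l')(H, f) = Add(-2, Pow(H, 2), Mul(H, Add(f, Mul(Pow(Add(5, H), -1), Add(H, f))))) (Function('l')(H, f) = Add(-2, Add(Mul(H, H), Mul(Add(Mul(Add(f, H), Pow(Add(H, 5), -1)), f), H))) = Add(-2, Add(Pow(H, 2), Mul(Add(Mul(Add(H, f), Pow(Add(5, H), -1)), f), H))) = Add(-2, Add(Pow(H, 2), Mul(Add(Mul(Pow(Add(5, H), -1), Add(H, f)), f), H))) = Add(-2, Add(Pow(H, 2), Mul(Add(f, Mul(Pow(Add(5, H), -1), Add(H, f))), H))) = Add(-2, Add(Pow(H, 2), Mul(H, Add(f, Mul(Pow(Add(5, H), -1), Add(H, f)))))) = Add(-2, Pow(H, 2), Mul(H, Add(f, Mul(Pow(Add(5, H), -1), Add(H, f))))))
Add(17, Mul(-136, Function('l')(8, 3))) = Add(17, Mul(-136, Mul(Pow(Add(5, 8), -1), Add(-10, Pow(8, 3), Mul(-2, 8), Mul(6, Pow(8, 2)), Mul(3, Pow(8, 2)), Mul(6, 8, 3))))) = Add(17, Mul(-136, Mul(Pow(13, -1), Add(-10, 512, -16, Mul(6, 64), Mul(3, 64), 144)))) = Add(17, Mul(-136, Mul(Rational(1, 13), Add(-10, 512, -16, 384, 192, 144)))) = Add(17, Mul(-136, Mul(Rational(1, 13), 1206))) = Add(17, Mul(-136, Rational(1206, 13))) = Add(17, Rational(-164016, 13)) = Rational(-163795, 13)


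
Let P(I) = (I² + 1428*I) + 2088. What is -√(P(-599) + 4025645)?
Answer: -√3531162 ≈ -1879.1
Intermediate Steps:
P(I) = 2088 + I² + 1428*I
-√(P(-599) + 4025645) = -√((2088 + (-599)² + 1428*(-599)) + 4025645) = -√((2088 + 358801 - 855372) + 4025645) = -√(-494483 + 4025645) = -√3531162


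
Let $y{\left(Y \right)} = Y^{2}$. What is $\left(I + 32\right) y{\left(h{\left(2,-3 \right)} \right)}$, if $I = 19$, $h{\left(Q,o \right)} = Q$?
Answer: $204$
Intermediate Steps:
$\left(I + 32\right) y{\left(h{\left(2,-3 \right)} \right)} = \left(19 + 32\right) 2^{2} = 51 \cdot 4 = 204$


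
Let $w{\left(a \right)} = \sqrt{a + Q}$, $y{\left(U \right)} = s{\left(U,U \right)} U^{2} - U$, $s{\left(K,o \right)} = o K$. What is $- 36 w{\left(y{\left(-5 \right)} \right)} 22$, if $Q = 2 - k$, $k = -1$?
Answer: $- 792 \sqrt{633} \approx -19926.0$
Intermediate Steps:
$Q = 3$ ($Q = 2 - -1 = 2 + 1 = 3$)
$s{\left(K,o \right)} = K o$
$y{\left(U \right)} = U^{4} - U$ ($y{\left(U \right)} = U U U^{2} - U = U^{2} U^{2} - U = U^{4} - U$)
$w{\left(a \right)} = \sqrt{3 + a}$ ($w{\left(a \right)} = \sqrt{a + 3} = \sqrt{3 + a}$)
$- 36 w{\left(y{\left(-5 \right)} \right)} 22 = - 36 \sqrt{3 - \left(-5 - \left(-5\right)^{4}\right)} 22 = - 36 \sqrt{3 + \left(625 + 5\right)} 22 = - 36 \sqrt{3 + 630} \cdot 22 = - 36 \sqrt{633} \cdot 22 = - 792 \sqrt{633}$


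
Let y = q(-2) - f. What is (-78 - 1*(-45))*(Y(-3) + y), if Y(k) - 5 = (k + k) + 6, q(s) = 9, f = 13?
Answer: -33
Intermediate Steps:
Y(k) = 11 + 2*k (Y(k) = 5 + ((k + k) + 6) = 5 + (2*k + 6) = 5 + (6 + 2*k) = 11 + 2*k)
y = -4 (y = 9 - 1*13 = 9 - 13 = -4)
(-78 - 1*(-45))*(Y(-3) + y) = (-78 - 1*(-45))*((11 + 2*(-3)) - 4) = (-78 + 45)*((11 - 6) - 4) = -33*(5 - 4) = -33*1 = -33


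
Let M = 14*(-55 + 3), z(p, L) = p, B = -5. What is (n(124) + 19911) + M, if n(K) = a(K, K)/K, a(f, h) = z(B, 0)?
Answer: 2378687/124 ≈ 19183.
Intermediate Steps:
a(f, h) = -5
n(K) = -5/K
M = -728 (M = 14*(-52) = -728)
(n(124) + 19911) + M = (-5/124 + 19911) - 728 = 2468959/124 - 728 = 2378687/124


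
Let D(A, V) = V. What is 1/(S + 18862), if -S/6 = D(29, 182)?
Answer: 1/17770 ≈ 5.6275e-5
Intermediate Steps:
S = -1092 (S = -6*182 = -1092)
1/(S + 18862) = 1/(-1092 + 18862) = 1/17770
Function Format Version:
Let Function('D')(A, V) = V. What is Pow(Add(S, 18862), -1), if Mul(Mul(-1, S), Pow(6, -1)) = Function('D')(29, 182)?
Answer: Rational(1, 17770) ≈ 5.6275e-5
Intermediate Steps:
S = -1092 (S = Mul(-6, 182) = -1092)
Pow(Add(S, 18862), -1) = Pow(Add(-1092, 18862), -1) = Pow(17770, -1) = Rational(1, 17770)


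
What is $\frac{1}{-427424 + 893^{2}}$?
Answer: $\frac{1}{370025} \approx 2.7025 \cdot 10^{-6}$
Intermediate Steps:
$\frac{1}{-427424 + 893^{2}} = \frac{1}{-427424 + 797449} = \frac{1}{370025}$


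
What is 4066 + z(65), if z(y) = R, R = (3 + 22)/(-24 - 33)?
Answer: 231737/57 ≈ 4065.6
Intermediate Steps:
R = -25/57 (R = 25/(-57) = 25*(-1/57) = -25/57 ≈ -0.43860)
z(y) = -25/57
4066 + z(65) = 4066 - 25/57 = 231737/57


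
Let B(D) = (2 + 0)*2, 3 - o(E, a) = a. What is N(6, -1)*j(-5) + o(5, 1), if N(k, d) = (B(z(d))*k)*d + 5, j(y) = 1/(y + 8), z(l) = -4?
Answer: -13/3 ≈ -4.3333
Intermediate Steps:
o(E, a) = 3 - a
B(D) = 4 (B(D) = 2*2 = 4)
j(y) = 1/(8 + y)
N(k, d) = 5 + 4*d*k (N(k, d) = (4*k)*d + 5 = 4*d*k + 5 = 5 + 4*d*k)
N(6, -1)*j(-5) + o(5, 1) = (5 + 4*(-1)*6)/(8 - 5) + (3 - 1*1) = (5 - 24)/3 + (3 - 1) = -19*⅓ + 2 = -19/3 + 2 = -13/3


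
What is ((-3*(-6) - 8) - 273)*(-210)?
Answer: 55230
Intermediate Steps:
((-3*(-6) - 8) - 273)*(-210) = ((18 - 8) - 273)*(-210) = (10 - 273)*(-210) = -263*(-210) = 55230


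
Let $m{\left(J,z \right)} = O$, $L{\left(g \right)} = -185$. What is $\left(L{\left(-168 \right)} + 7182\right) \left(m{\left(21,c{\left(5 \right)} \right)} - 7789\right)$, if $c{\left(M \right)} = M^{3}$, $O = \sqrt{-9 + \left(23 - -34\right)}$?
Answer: $-54499633 + 27988 \sqrt{3} \approx -5.4451 \cdot 10^{7}$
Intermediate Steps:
$O = 4 \sqrt{3}$ ($O = \sqrt{-9 + \left(23 + 34\right)} = \sqrt{-9 + 57} = \sqrt{48} = 4 \sqrt{3} \approx 6.9282$)
$m{\left(J,z \right)} = 4 \sqrt{3}$
$\left(L{\left(-168 \right)} + 7182\right) \left(m{\left(21,c{\left(5 \right)} \right)} - 7789\right) = \left(-185 + 7182\right) \left(4 \sqrt{3} - 7789\right) = 6997 \left(-7789 + 4 \sqrt{3}\right) = -54499633 + 27988 \sqrt{3}$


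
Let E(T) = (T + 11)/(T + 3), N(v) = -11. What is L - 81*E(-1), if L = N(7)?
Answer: -416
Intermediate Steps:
L = -11
E(T) = (11 + T)/(3 + T)
L - 81*E(-1) = -11 - 81*(11 - 1)/(3 - 1) = -11 - 81*10/2 = -11 - 81*5 = -11 - 405 = -416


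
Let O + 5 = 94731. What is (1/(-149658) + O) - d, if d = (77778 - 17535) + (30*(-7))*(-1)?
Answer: 5129228633/149658 ≈ 34273.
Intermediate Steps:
O = 94726 (O = -5 + 94731 = 94726)
d = 60453 (d = 60243 - 210*(-1) = 60243 + 210 = 60453)
(1/(-149658) + O) - d = (1/(-149658) + 94726) - 1*60453 = (-1/149658 + 94726) - 60453 = 14176503707/149658 - 60453 = 5129228633/149658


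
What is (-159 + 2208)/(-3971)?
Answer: -2049/3971 ≈ -0.51599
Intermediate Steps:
(-159 + 2208)/(-3971) = 2049*(-1/3971) = -2049/3971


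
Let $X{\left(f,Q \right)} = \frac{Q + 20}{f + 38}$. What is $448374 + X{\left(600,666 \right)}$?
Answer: $\frac{143031649}{319} \approx 4.4838 \cdot 10^{5}$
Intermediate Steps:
$X{\left(f,Q \right)} = \frac{20 + Q}{38 + f}$
$448374 + X{\left(600,666 \right)} = 448374 + \frac{20 + 666}{38 + 600} = 448374 + \frac{1}{638} \cdot 686 = 448374 + \frac{343}{319} = \frac{143031649}{319}$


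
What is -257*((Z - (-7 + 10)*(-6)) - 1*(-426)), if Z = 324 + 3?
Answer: -198147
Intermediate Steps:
Z = 327
-257*((Z - (-7 + 10)*(-6)) - 1*(-426)) = -257*((327 - (-7 + 10)*(-6)) - 1*(-426)) = -257*((327 - 3*(-6)) + 426) = -257*((327 - 1*(-18)) + 426) = -257*((327 + 18) + 426) = -257*(345 + 426) = -257*771 = -198147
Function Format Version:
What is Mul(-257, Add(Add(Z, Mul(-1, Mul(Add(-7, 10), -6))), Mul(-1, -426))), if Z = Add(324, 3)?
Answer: -198147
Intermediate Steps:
Z = 327
Mul(-257, Add(Add(Z, Mul(-1, Mul(Add(-7, 10), -6))), Mul(-1, -426))) = Mul(-257, Add(Add(327, Mul(-1, Mul(Add(-7, 10), -6))), Mul(-1, -426))) = Mul(-257, Add(Add(327, Mul(-1, Mul(3, -6))), 426)) = Mul(-257, Add(Add(327, Mul(-1, -18)), 426)) = Mul(-257, Add(Add(327, 18), 426)) = Mul(-257, Add(345, 426)) = Mul(-257, 771) = -198147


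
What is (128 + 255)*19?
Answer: 7277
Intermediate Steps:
(128 + 255)*19 = 383*19 = 7277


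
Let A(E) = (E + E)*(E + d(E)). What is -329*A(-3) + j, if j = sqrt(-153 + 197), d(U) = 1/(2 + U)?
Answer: -7896 + 2*sqrt(11) ≈ -7889.4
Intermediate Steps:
j = 2*sqrt(11) (j = sqrt(44) = 2*sqrt(11) ≈ 6.6332)
A(E) = 2*E*(E + 1/(2 + E)) (A(E) = (E + E)*(E + 1/(2 + E)) = (2*E)*(E + 1/(2 + E)) = 2*E*(E + 1/(2 + E)))
-329*A(-3) + j = -658*(-3)*(1 - 3*(2 - 3))/(2 - 3) + 2*sqrt(11) = -658*(-3)*(1 - 3*(-1))/(-1) + 2*sqrt(11) = -658*(-3)*(-1)*(1 + 3) + 2*sqrt(11) = -658*(-3)*(-1)*4 + 2*sqrt(11) = -329*24 + 2*sqrt(11) = -7896 + 2*sqrt(11)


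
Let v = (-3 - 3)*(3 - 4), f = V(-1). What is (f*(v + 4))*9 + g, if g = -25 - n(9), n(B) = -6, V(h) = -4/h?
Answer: 341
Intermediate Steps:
f = 4 (f = -4/(-1) = -4*(-1) = 4)
v = 6 (v = -6*(-1) = 6)
g = -19 (g = -25 - 1*(-6) = -25 + 6 = -19)
(f*(v + 4))*9 + g = (4*(6 + 4))*9 - 19 = (4*10)*9 - 19 = 40*9 - 19 = 360 - 19 = 341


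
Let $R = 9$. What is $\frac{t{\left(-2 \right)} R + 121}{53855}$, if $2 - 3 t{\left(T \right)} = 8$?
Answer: $\frac{103}{53855} \approx 0.0019125$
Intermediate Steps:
$t{\left(T \right)} = -2$ ($t{\left(T \right)} = \frac{2}{3} - \frac{8}{3} = -2$)
$\frac{t{\left(-2 \right)} R + 121}{53855} = \frac{\left(-2\right) 9 + 121}{53855} = \left(-18 + 121\right) \frac{1}{53855} = 103 \cdot \frac{1}{53855} = \frac{103}{53855}$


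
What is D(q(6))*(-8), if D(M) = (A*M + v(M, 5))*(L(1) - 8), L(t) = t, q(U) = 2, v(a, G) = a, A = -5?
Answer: -448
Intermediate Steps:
D(M) = 28*M (D(M) = (-5*M + M)*(1 - 8) = -4*M*(-7) = 28*M)
D(q(6))*(-8) = (28*2)*(-8) = 56*(-8) = -448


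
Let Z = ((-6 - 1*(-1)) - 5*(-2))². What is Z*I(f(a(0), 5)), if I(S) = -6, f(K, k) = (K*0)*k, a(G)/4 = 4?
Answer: -150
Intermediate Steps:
a(G) = 16 (a(G) = 4*4 = 16)
f(K, k) = 0 (f(K, k) = 0*k = 0)
Z = 25 (Z = ((-6 + 1) + 10)² = (-5 + 10)² = 5² = 25)
Z*I(f(a(0), 5)) = 25*(-6) = -150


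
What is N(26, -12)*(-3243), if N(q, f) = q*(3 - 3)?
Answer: 0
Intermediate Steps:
N(q, f) = 0 (N(q, f) = q*0 = 0)
N(26, -12)*(-3243) = 0*(-3243) = 0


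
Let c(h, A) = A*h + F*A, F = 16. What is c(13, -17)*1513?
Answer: -745909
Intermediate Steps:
c(h, A) = 16*A + A*h (c(h, A) = A*h + 16*A = 16*A + A*h)
c(13, -17)*1513 = -17*(16 + 13)*1513 = -17*29*1513 = -493*1513 = -745909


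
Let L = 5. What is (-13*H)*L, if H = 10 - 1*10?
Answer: 0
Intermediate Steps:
H = 0 (H = 10 - 10 = 0)
(-13*H)*L = -13*0*5 = 0*5 = 0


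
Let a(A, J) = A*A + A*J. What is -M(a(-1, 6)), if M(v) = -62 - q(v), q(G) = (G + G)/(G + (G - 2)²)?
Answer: 1359/22 ≈ 61.773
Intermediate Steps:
a(A, J) = A² + A*J
q(G) = 2*G/(G + (-2 + G)²) (q(G) = (2*G)/(G + (-2 + G)²) = 2*G/(G + (-2 + G)²))
M(v) = -62 - 2*v/(v + (-2 + v)²)
-M(a(-1, 6)) = -2*(-(-32)*(-1 + 6) - 31*(-2 - (-1 + 6))²)/(-(-1 + 6) + (-2 - (-1 + 6))²) = -2*(-(-32)*5 - 31*(-2 - 1*5)²)/(-1*5 + (-2 - 1*5)²) = -2*(-32*(-5) - 31*(-2 - 5)²)/(-5 + (-2 - 5)²) = -2*(160 - 31*(-7)²)/(-5 + (-7)²) = -2*(160 - 31*49)/(-5 + 49) = -2*(160 - 1519)/44 = -2*(-1359)/44 = -1*(-1359/22) = 1359/22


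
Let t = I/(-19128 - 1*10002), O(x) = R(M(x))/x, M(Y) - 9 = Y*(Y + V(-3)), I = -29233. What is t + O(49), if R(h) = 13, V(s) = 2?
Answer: 1811107/1427370 ≈ 1.2688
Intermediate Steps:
M(Y) = 9 + Y*(2 + Y) (M(Y) = 9 + Y*(Y + 2) = 9 + Y*(2 + Y))
O(x) = 13/x
t = 29233/29130 (t = -29233/(-19128 - 1*10002) = -29233/(-19128 - 10002) = -29233/(-29130) = -29233*(-1/29130) = 29233/29130 ≈ 1.0035)
t + O(49) = 29233/29130 + 13/49 = 1811107/1427370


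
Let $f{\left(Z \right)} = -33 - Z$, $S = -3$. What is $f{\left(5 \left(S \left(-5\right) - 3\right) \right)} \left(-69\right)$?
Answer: $6417$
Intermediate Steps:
$f{\left(5 \left(S \left(-5\right) - 3\right) \right)} \left(-69\right) = \left(-33 - 5 \left(\left(-3\right) \left(-5\right) - 3\right)\right) \left(-69\right) = \left(-33 - 5 \left(15 - 3\right)\right) \left(-69\right) = \left(-33 - 5 \cdot 12\right) \left(-69\right) = \left(-33 - 60\right) \left(-69\right) = \left(-93\right) \left(-69\right) = 6417$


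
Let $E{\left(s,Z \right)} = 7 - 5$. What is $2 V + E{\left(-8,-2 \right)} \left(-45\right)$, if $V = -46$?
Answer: $-182$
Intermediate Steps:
$E{\left(s,Z \right)} = 2$ ($E{\left(s,Z \right)} = 7 - 5 = 2$)
$2 V + E{\left(-8,-2 \right)} \left(-45\right) = 2 \left(-46\right) + 2 \left(-45\right) = -92 - 90 = -182$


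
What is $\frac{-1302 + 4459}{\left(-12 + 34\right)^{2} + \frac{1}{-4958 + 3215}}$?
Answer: $\frac{5502651}{843611} \approx 6.5227$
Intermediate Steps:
$\frac{-1302 + 4459}{\left(-12 + 34\right)^{2} + \frac{1}{-4958 + 3215}} = \frac{3157}{22^{2} + \frac{1}{-1743}} = \frac{3157}{484 - \frac{1}{1743}} = \frac{3157}{\frac{843611}{1743}} = 3157 \cdot \frac{1743}{843611} = \frac{5502651}{843611}$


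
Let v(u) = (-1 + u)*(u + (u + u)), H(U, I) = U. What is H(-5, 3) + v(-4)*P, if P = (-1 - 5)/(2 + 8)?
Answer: -41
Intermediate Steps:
P = -3/5 (P = -6/10 = -6*1/10 = -3/5 ≈ -0.60000)
v(u) = 3*u*(-1 + u) (v(u) = (-1 + u)*(u + 2*u) = (-1 + u)*(3*u) = 3*u*(-1 + u))
H(-5, 3) + v(-4)*P = -5 + (3*(-4)*(-1 - 4))*(-3/5) = -5 + (3*(-4)*(-5))*(-3/5) = -5 + 60*(-3/5) = -5 - 36 = -41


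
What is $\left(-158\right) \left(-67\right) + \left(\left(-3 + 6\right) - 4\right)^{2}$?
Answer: $10587$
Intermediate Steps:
$\left(-158\right) \left(-67\right) + \left(\left(-3 + 6\right) - 4\right)^{2} = 10586 + \left(3 - 4\right)^{2} = 10586 + \left(-1\right)^{2} = 10586 + 1 = 10587$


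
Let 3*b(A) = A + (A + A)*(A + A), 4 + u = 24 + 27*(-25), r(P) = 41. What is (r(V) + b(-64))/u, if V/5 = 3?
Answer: -5481/655 ≈ -8.3679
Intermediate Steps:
V = 15 (V = 5*3 = 15)
u = -655 (u = -4 + (24 + 27*(-25)) = -4 + (24 - 675) = -4 - 651 = -655)
b(A) = A/3 + 4*A²/3 (b(A) = (A + (A + A)*(A + A))/3 = (A + (2*A)*(2*A))/3 = (A + 4*A²)/3 = A/3 + 4*A²/3)
(r(V) + b(-64))/u = (41 + (⅓)*(-64)*(1 + 4*(-64)))/(-655) = (41 + (⅓)*(-64)*(1 - 256))*(-1/655) = (41 + (⅓)*(-64)*(-255))*(-1/655) = (41 + 5440)*(-1/655) = 5481*(-1/655) = -5481/655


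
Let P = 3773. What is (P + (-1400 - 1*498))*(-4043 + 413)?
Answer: -6806250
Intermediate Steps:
(P + (-1400 - 1*498))*(-4043 + 413) = (3773 + (-1400 - 1*498))*(-4043 + 413) = (3773 + (-1400 - 498))*(-3630) = (3773 - 1898)*(-3630) = 1875*(-3630) = -6806250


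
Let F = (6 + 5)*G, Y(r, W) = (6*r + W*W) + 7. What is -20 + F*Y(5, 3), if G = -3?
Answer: -1538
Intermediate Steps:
Y(r, W) = 7 + W² + 6*r (Y(r, W) = (6*r + W²) + 7 = (W² + 6*r) + 7 = 7 + W² + 6*r)
F = -33 (F = (6 + 5)*(-3) = 11*(-3) = -33)
-20 + F*Y(5, 3) = -20 - 33*(7 + 3² + 6*5) = -20 - 33*(7 + 9 + 30) = -20 - 33*46 = -20 - 1518 = -1538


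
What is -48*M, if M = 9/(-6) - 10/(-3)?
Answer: -88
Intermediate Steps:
M = 11/6 (M = 9*(-⅙) - 10*(-⅓) = -3/2 + 10/3 = 11/6 ≈ 1.8333)
-48*M = -48*11/6 = -88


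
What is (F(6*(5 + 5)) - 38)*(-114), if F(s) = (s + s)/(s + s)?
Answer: 4218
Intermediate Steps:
F(s) = 1 (F(s) = (2*s)/((2*s)) = (2*s)*(1/(2*s)) = 1)
(F(6*(5 + 5)) - 38)*(-114) = (1 - 38)*(-114) = -37*(-114) = 4218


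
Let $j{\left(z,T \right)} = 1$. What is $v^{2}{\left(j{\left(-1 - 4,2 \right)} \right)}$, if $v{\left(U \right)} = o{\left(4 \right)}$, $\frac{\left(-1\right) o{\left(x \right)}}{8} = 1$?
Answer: $64$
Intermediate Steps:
$o{\left(x \right)} = -8$ ($o{\left(x \right)} = \left(-8\right) 1 = -8$)
$v{\left(U \right)} = -8$
$v^{2}{\left(j{\left(-1 - 4,2 \right)} \right)} = \left(-8\right)^{2} = 64$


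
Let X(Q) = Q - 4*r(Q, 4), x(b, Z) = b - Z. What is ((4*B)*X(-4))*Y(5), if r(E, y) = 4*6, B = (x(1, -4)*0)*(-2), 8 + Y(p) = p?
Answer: 0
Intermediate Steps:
Y(p) = -8 + p
B = 0 (B = ((1 - 1*(-4))*0)*(-2) = ((1 + 4)*0)*(-2) = (5*0)*(-2) = 0*(-2) = 0)
r(E, y) = 24
X(Q) = -96 + Q (X(Q) = Q - 4*24 = Q - 96 = -96 + Q)
((4*B)*X(-4))*Y(5) = ((4*0)*(-96 - 4))*(-8 + 5) = (0*(-100))*(-3) = 0*(-3) = 0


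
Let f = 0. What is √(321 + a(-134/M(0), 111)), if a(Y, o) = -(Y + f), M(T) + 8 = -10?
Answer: √2822/3 ≈ 17.707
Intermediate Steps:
M(T) = -18 (M(T) = -8 - 10 = -18)
a(Y, o) = -Y (a(Y, o) = -(Y + 0) = -Y)
√(321 + a(-134/M(0), 111)) = √(321 - (-134)/(-18)) = √(321 - (-134)*(-1)/18) = √(321 - 1*67/9) = √(321 - 67/9) = √(2822/9) = √2822/3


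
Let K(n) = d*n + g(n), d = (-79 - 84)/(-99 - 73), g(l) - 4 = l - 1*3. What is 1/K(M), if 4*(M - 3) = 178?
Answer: 344/32169 ≈ 0.010694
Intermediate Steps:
g(l) = 1 + l (g(l) = 4 + (l - 1*3) = 4 + (l - 3) = 4 + (-3 + l) = 1 + l)
M = 95/2 (M = 3 + (¼)*178 = 3 + 89/2 = 95/2 ≈ 47.500)
d = 163/172 (d = -163/(-172) = -163*(-1/172) = 163/172 ≈ 0.94767)
K(n) = 1 + 335*n/172 (K(n) = 163*n/172 + (1 + n) = 1 + 335*n/172)
1/K(M) = 1/(1 + (335/172)*(95/2)) = 1/(1 + 31825/344) = 1/(32169/344) = 344/32169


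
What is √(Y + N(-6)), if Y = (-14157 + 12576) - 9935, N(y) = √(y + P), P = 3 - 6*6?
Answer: √(-11516 + I*√39) ≈ 0.0291 + 107.31*I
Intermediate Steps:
P = -33 (P = 3 - 36 = -33)
N(y) = √(-33 + y) (N(y) = √(y - 33) = √(-33 + y))
Y = -11516 (Y = -1581 - 9935 = -11516)
√(Y + N(-6)) = √(-11516 + √(-33 - 6)) = √(-11516 + √(-39)) = √(-11516 + I*√39)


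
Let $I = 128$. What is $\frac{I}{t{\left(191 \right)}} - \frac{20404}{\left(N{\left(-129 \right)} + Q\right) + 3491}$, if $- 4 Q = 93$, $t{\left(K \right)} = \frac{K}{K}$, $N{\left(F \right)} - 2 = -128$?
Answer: $\frac{1629360}{13367} \approx 121.89$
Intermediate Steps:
$N{\left(F \right)} = -126$ ($N{\left(F \right)} = 2 - 128 = -126$)
$t{\left(K \right)} = 1$
$Q = - \frac{93}{4}$ ($Q = \left(- \frac{1}{4}\right) 93 = - \frac{93}{4} \approx -23.25$)
$\frac{I}{t{\left(191 \right)}} - \frac{20404}{\left(N{\left(-129 \right)} + Q\right) + 3491} = \frac{128}{1} - \frac{20404}{\left(-126 - \frac{93}{4}\right) + 3491} = 128 \cdot 1 - \frac{20404}{- \frac{597}{4} + 3491} = 128 - \frac{20404}{\frac{13367}{4}} = 128 - \frac{81616}{13367} = \frac{1629360}{13367}$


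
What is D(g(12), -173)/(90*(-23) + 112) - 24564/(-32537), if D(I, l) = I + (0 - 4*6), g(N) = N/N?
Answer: 48844663/63707446 ≈ 0.76670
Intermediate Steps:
g(N) = 1
D(I, l) = -24 + I (D(I, l) = I + (0 - 24) = I - 24 = -24 + I)
D(g(12), -173)/(90*(-23) + 112) - 24564/(-32537) = (-24 + 1)/(90*(-23) + 112) - 24564/(-32537) = -23/(-2070 + 112) - 24564*(-1/32537) = -23/(-1958) + 24564/32537 = -23*(-1/1958) + 24564/32537 = 23/1958 + 24564/32537 = 48844663/63707446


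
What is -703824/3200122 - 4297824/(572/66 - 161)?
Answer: 20630180878008/731227877 ≈ 28213.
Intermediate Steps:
-703824/3200122 - 4297824/(572/66 - 161) = -703824*1/3200122 - 4297824/((1/66)*572 - 161) = -351912/1600061 - 4297824/(26/3 - 161) = -351912/1600061 - 4297824/(-457/3) = -351912/1600061 - 4297824*(-3/457) = -351912/1600061 + 12893472/457 = 20630180878008/731227877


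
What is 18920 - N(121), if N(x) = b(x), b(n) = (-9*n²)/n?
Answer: 20009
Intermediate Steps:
b(n) = -9*n
N(x) = -9*x
18920 - N(121) = 18920 - (-9)*121 = 18920 - 1*(-1089) = 18920 + 1089 = 20009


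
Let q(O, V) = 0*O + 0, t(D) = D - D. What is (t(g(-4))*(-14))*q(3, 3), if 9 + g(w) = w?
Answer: 0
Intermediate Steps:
g(w) = -9 + w
t(D) = 0
q(O, V) = 0 (q(O, V) = 0 + 0 = 0)
(t(g(-4))*(-14))*q(3, 3) = (0*(-14))*0 = 0*0 = 0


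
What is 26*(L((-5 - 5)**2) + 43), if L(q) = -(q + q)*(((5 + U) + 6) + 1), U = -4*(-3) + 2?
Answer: -134082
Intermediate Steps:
U = 14 (U = 12 + 2 = 14)
L(q) = -52*q (L(q) = -(q + q)*(((5 + 14) + 6) + 1) = -2*q*((19 + 6) + 1) = -2*q*(25 + 1) = -2*q*26 = -52*q)
26*(L((-5 - 5)**2) + 43) = 26*(-52*(-5 - 5)**2 + 43) = 26*(-52*(-10)**2 + 43) = 26*(-52*100 + 43) = 26*(-5200 + 43) = 26*(-5157) = -134082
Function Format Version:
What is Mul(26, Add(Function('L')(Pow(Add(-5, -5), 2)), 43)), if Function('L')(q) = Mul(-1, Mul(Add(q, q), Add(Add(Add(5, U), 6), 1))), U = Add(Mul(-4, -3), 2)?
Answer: -134082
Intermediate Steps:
U = 14 (U = Add(12, 2) = 14)
Function('L')(q) = Mul(-52, q) (Function('L')(q) = Mul(-1, Mul(Add(q, q), Add(Add(Add(5, 14), 6), 1))) = Mul(-1, Mul(Mul(2, q), Add(Add(19, 6), 1))) = Mul(-1, Mul(Mul(2, q), Add(25, 1))) = Mul(-1, Mul(Mul(2, q), 26)) = Mul(-1, Mul(52, q)) = Mul(-52, q))
Mul(26, Add(Function('L')(Pow(Add(-5, -5), 2)), 43)) = Mul(26, Add(Mul(-52, Pow(Add(-5, -5), 2)), 43)) = Mul(26, Add(Mul(-52, Pow(-10, 2)), 43)) = Mul(26, Add(Mul(-52, 100), 43)) = Mul(26, Add(-5200, 43)) = Mul(26, -5157) = -134082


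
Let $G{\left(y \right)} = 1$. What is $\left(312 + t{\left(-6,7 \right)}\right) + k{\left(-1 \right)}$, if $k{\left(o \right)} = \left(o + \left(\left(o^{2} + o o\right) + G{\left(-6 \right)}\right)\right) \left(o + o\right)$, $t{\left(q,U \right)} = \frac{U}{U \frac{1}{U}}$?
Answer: $315$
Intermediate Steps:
$t{\left(q,U \right)} = U$ ($t{\left(q,U \right)} = \frac{U}{1} = U 1 = U$)
$k{\left(o \right)} = 2 o \left(1 + o + 2 o^{2}\right)$ ($k{\left(o \right)} = \left(o + \left(\left(o^{2} + o o\right) + 1\right)\right) \left(o + o\right) = \left(o + \left(\left(o^{2} + o^{2}\right) + 1\right)\right) 2 o = \left(o + \left(2 o^{2} + 1\right)\right) 2 o = \left(o + \left(1 + 2 o^{2}\right)\right) 2 o = \left(1 + o + 2 o^{2}\right) 2 o = 2 o \left(1 + o + 2 o^{2}\right)$)
$\left(312 + t{\left(-6,7 \right)}\right) + k{\left(-1 \right)} = \left(312 + 7\right) + 2 \left(-1\right) \left(1 - 1 + 2 \left(-1\right)^{2}\right) = 319 + 2 \left(-1\right) \left(1 - 1 + 2 \cdot 1\right) = 319 + 2 \left(-1\right) \left(1 - 1 + 2\right) = 319 + 2 \left(-1\right) 2 = 319 - 4 = 315$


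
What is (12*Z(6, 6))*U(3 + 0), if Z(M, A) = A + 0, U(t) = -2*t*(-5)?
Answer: 2160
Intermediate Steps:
U(t) = 10*t
Z(M, A) = A
(12*Z(6, 6))*U(3 + 0) = (12*6)*(10*(3 + 0)) = 72*(10*3) = 72*30 = 2160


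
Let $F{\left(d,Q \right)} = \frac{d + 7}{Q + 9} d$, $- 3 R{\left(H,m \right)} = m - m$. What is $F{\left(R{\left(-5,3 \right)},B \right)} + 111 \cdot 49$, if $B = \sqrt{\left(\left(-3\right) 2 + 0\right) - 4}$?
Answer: $5439$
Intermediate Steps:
$R{\left(H,m \right)} = 0$ ($R{\left(H,m \right)} = - \frac{m - m}{3} = \left(- \frac{1}{3}\right) 0 = 0$)
$B = i \sqrt{10}$ ($B = \sqrt{\left(-6 + 0\right) - 4} = \sqrt{-6 - 4} = \sqrt{-10} = i \sqrt{10} \approx 3.1623 i$)
$F{\left(d,Q \right)} = \frac{d \left(7 + d\right)}{9 + Q}$ ($F{\left(d,Q \right)} = \frac{7 + d}{9 + Q} d = \frac{d \left(7 + d\right)}{9 + Q}$)
$F{\left(R{\left(-5,3 \right)},B \right)} + 111 \cdot 49 = \frac{0 \left(7 + 0\right)}{9 + i \sqrt{10}} + 111 \cdot 49 = 0 \frac{1}{9 + i \sqrt{10}} \cdot 7 + 5439 = 0 + 5439 = 5439$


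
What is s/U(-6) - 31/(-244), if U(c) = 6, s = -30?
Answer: -1189/244 ≈ -4.8729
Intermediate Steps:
s/U(-6) - 31/(-244) = -30/6 - 31/(-244) = -30*⅙ - 31*(-1/244) = -5 + 31/244 = -1189/244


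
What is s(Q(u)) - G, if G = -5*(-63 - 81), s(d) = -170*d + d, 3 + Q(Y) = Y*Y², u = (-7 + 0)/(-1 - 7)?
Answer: -167023/512 ≈ -326.22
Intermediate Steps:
u = 7/8 (u = -7/(-8) = -7*(-⅛) = 7/8 ≈ 0.87500)
Q(Y) = -3 + Y³ (Q(Y) = -3 + Y*Y² = -3 + Y³)
s(d) = -169*d
G = 720 (G = -5*(-144) = 720)
s(Q(u)) - G = -169*(-3 + (7/8)³) - 1*720 = -169*(-3 + 343/512) - 720 = -169*(-1193/512) - 720 = 201617/512 - 720 = -167023/512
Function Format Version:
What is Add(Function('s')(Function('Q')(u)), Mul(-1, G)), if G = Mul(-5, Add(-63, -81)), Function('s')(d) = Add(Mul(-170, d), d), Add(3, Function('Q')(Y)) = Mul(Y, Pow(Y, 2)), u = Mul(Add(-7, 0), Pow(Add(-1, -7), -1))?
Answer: Rational(-167023, 512) ≈ -326.22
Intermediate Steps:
u = Rational(7, 8) (u = Mul(-7, Pow(-8, -1)) = Mul(-7, Rational(-1, 8)) = Rational(7, 8) ≈ 0.87500)
Function('Q')(Y) = Add(-3, Pow(Y, 3)) (Function('Q')(Y) = Add(-3, Mul(Y, Pow(Y, 2))) = Add(-3, Pow(Y, 3)))
Function('s')(d) = Mul(-169, d)
G = 720 (G = Mul(-5, -144) = 720)
Add(Function('s')(Function('Q')(u)), Mul(-1, G)) = Add(Mul(-169, Add(-3, Pow(Rational(7, 8), 3))), Mul(-1, 720)) = Add(Mul(-169, Add(-3, Rational(343, 512))), -720) = Add(Mul(-169, Rational(-1193, 512)), -720) = Add(Rational(201617, 512), -720) = Rational(-167023, 512)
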